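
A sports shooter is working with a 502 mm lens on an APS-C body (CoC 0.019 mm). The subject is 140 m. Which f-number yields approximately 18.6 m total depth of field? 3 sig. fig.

f/6.29

Write h = H − f = f²/(N·c). The thin-lens limits are Dn = s·h/(h + (s−f)) and Df = s·h/(h − (s−f)), so DoF = Df − Dn = 2·s·(s−f)·h / (h² − (s−f)²).
That is a quadratic in h: DoF·h² − 2·s·(s−f)·h − DoF·(s−f)² = 0 ⇒ h = (s−f)·(s + √(s² + DoF²)) / DoF = 139498 × (140000 + √(140000² + 18600²)) / 18600 = 139498 × (140000 + 141230) / 18600 ≈ 2109196 mm.
Then N = f²/(c·h) = 502² / (0.019 × 2109196) = 252004 / 40075 ≈ 6.29.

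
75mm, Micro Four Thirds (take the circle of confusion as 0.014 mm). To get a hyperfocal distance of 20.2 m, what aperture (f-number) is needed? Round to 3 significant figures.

f/20

Rearrange H = f²/(N·c) + f for N: N = f² / ((H − f)·c).
N = 75² / ((20200 − 75) × 0.014) = 5625 / 281.8 ≈ 20.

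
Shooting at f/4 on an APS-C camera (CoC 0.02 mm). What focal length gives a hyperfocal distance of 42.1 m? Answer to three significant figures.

From H = f²/(N·c) + f, with f ≪ H: f ≈ √(H·N·c) = √(42100 × 4 × 0.02) = √3368.0 ≈ 58.03 mm.
The +f correction barely moves this — solving exactly, f² + N·c·f − N·c·H = 0 ⇒ f = (−N·c + √((N·c)² + 4·N·c·H))/2 = (−0.08 + √13472)/2 ≈ 57.994 mm, so f ≈ 58.0 mm.

58.0 mm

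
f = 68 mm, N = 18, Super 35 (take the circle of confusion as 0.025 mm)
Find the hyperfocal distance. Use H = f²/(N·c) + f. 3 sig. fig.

Hyperfocal distance H = f²/(N·c) + f = 68²/(18 × 0.025) + 68 = 4624/0.45 + 68 ≈ 10343.6 mm ≈ 10.3 m.

10.3 m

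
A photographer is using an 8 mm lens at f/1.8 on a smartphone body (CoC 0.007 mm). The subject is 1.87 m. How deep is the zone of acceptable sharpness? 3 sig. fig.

Hyperfocal distance H = f²/(N·c) + f = 8²/(1.8 × 0.007) + 8 = 64/0.0126 + 8 ≈ 5087.4 mm ≈ 5.087 m.
Near limit Dn = s·(H − f)/(H + s − 2f) = 1870 × (5087.4 − 8) / (5087.4 + 1870 − 2 × 8) = 1870 × 5079.4 / 6941.4 ≈ 1368.4 mm.
Far limit Df = s·(H − f)/(H − s) = 1870 × (5087.4 − 8) / (5087.4 − 1870) = 1870 × 5079.4 / 3217.4 ≈ 2952.2 mm.
Depth of field = Df − Dn = 2952.2 − 1368.4 ≈ 1583.8 mm ≈ 1.58 m.

1.58 m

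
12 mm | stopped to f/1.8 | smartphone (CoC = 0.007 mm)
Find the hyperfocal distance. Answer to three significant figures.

Hyperfocal distance H = f²/(N·c) + f = 12²/(1.8 × 0.007) + 12 = 144/0.0126 + 12 ≈ 11440.6 mm ≈ 11.4 m.

11.4 m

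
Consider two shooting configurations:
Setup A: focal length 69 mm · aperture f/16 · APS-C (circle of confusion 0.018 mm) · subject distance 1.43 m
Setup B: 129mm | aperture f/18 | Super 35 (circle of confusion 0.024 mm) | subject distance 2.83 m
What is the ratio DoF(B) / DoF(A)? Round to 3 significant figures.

1.68

Setup A: H = 69²/(16×0.018) + 69 ≈ 16600.2 mm; DoF = Df − Dn = 1558.29 − 1321.22 ≈ 237.07 mm.
Setup B: H = 129²/(18×0.024) + 129 ≈ 38649.8 mm; DoF = Df − Dn = 3043.40 − 2644.57 ≈ 398.83 mm.
Ratio = 398.83 / 237.07 ≈ 1.68.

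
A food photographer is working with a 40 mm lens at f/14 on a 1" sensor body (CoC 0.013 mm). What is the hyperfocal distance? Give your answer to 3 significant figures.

Hyperfocal distance H = f²/(N·c) + f = 40²/(14 × 0.013) + 40 = 1600/0.182 + 40 ≈ 8831.2 mm ≈ 8.83 m.

8.83 m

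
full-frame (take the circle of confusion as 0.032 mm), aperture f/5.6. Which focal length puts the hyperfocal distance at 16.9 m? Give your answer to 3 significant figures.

From H = f²/(N·c) + f, with f ≪ H: f ≈ √(H·N·c) = √(16900 × 5.6 × 0.032) = √3028.5 ≈ 55.03 mm.
Exact: f² + N·c·f − N·c·H = 0 ⇒ f = (−N·c + √((N·c)² + 4·N·c·H))/2 = (−0.1792 + √12114)/2 ≈ 54.942 mm ≈ 54.9 mm.

54.9 mm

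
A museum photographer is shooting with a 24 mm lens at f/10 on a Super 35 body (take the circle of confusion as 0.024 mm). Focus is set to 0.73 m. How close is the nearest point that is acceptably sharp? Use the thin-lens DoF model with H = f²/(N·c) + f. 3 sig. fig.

0.564 m

Hyperfocal distance H = f²/(N·c) + f = 24²/(10 × 0.024) + 24 = 576/0.24 + 24 ≈ 2424.0 mm ≈ 2.424 m.
Near limit Dn = s·(H − f)/(H + s − 2f) = 730 × (2424.0 − 24) / (2424.0 + 730 − 2 × 24) = 730 × 2400.0 / 3106.0 ≈ 564.07 mm ≈ 0.564 m.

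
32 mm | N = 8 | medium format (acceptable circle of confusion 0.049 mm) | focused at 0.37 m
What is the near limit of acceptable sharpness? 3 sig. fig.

328 mm

Hyperfocal distance H = f²/(N·c) + f = 32²/(8 × 0.049) + 32 = 1024/0.392 + 32 ≈ 2644.2 mm ≈ 2.644 m.
Near limit Dn = s·(H − f)/(H + s − 2f) = 370 × (2644.2 − 32) / (2644.2 + 370 − 2 × 32) = 370 × 2612.2 / 2950.2 ≈ 327.61 mm.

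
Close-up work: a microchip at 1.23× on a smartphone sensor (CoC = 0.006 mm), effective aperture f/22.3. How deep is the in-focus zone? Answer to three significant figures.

At magnification m, DoF ≈ 2·N_eff·c/m² = 2 × 22.3 × 0.006 / 1.23² = 0.2676 / 1.513 ≈ 0.177 mm.

0.177 mm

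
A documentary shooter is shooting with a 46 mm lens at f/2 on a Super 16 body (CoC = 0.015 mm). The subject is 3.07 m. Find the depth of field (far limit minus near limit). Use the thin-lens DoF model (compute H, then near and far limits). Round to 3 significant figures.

Hyperfocal distance H = f²/(N·c) + f = 46²/(2 × 0.015) + 46 = 2116/0.03 + 46 ≈ 70579.3 mm ≈ 70.58 m.
Near limit Dn = s·(H − f)/(H + s − 2f) = 3070 × (70579.3 − 46) / (70579.3 + 3070 − 2 × 46) = 3070 × 70533.3 / 73557.3 ≈ 2943.79 mm.
Far limit Df = s·(H − f)/(H − s) = 3070 × (70579.3 − 46) / (70579.3 − 3070) = 3070 × 70533.3 / 67509.3 ≈ 3207.52 mm.
Depth of field = Df − Dn = 3207.52 − 2943.79 ≈ 263.73 mm.

264 mm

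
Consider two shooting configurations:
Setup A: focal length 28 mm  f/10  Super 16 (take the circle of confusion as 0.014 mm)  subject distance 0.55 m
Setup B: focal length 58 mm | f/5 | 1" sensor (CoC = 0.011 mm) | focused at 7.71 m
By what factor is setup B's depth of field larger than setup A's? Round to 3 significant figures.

Setup A: H = 28²/(10×0.014) + 28 ≈ 5628.0 mm; DoF = Df − Dn = 606.54 − 503.10 ≈ 103.44 mm.
Setup B: H = 58²/(5×0.011) + 58 ≈ 61221.6 mm; DoF = Df − Dn = 8812.5 − 6852.7 ≈ 1959.8 mm.
Ratio = 1959.8 / 103.44 ≈ 18.9.

18.9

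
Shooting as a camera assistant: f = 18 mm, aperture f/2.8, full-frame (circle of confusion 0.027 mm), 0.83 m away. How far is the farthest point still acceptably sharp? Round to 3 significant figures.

1.02 m

Hyperfocal distance H = f²/(N·c) + f = 18²/(2.8 × 0.027) + 18 = 324/0.0756 + 18 ≈ 4303.7 mm ≈ 4.304 m.
Far limit Df = s·(H − f)/(H − s) = 830 × (4303.7 − 18) / (4303.7 − 830) = 830 × 4285.7 / 3473.7 ≈ 1024.0 mm ≈ 1.02 m.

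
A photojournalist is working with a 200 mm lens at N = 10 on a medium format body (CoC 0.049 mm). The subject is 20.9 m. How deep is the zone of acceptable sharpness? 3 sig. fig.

11.3 m

Hyperfocal distance H = f²/(N·c) + f = 200²/(10 × 0.049) + 200 = 40000/0.49 + 200 ≈ 81832.7 mm ≈ 81.83 m.
Near limit Dn = s·(H − f)/(H + s − 2f) = 20900 × (81832.7 − 200) / (81832.7 + 20900 − 2 × 200) = 20900 × 81632.7 / 102332.7 ≈ 16672 mm.
Far limit Df = s·(H − f)/(H − s) = 20900 × (81832.7 − 200) / (81832.7 − 20900) = 20900 × 81632.7 / 60932.7 ≈ 28000 mm.
Depth of field = Df − Dn = 28000 − 16672 ≈ 11328 mm ≈ 11.3 m.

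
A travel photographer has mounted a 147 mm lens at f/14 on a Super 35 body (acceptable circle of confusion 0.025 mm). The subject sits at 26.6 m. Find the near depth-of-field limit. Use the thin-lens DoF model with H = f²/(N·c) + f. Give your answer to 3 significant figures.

18.6 m

Hyperfocal distance H = f²/(N·c) + f = 147²/(14 × 0.025) + 147 = 21609/0.35 + 147 ≈ 61887.0 mm ≈ 61.89 m.
Near limit Dn = s·(H − f)/(H + s − 2f) = 26600 × (61887.0 − 147) / (61887.0 + 26600 − 2 × 147) = 26600 × 61740.0 / 88193.0 ≈ 18621 mm ≈ 18.6 m.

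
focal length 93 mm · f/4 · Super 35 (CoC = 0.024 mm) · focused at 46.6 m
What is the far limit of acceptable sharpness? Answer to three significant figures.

96.3 m

Hyperfocal distance H = f²/(N·c) + f = 93²/(4 × 0.024) + 93 = 8649/0.096 + 93 ≈ 90186.8 mm ≈ 90.19 m.
Far limit Df = s·(H − f)/(H − s) = 46600 × (90186.8 − 93) / (90186.8 − 46600) = 46600 × 90093.8 / 43586.8 ≈ 96322 mm ≈ 96.3 m.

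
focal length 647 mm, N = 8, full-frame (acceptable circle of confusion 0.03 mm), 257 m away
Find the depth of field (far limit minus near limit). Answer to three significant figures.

77.2 m

Hyperfocal distance H = f²/(N·c) + f = 647²/(8 × 0.03) + 647 = 418609/0.24 + 647 ≈ 1744851.2 mm ≈ 1745 m.
Near limit Dn = s·(H − f)/(H + s − 2f) = 257000 × (1744851.2 − 647) / (1744851.2 + 257000 − 2 × 647) = 257000 × 1744204.2 / 2000557.2 ≈ 224068 mm.
Far limit Df = s·(H − f)/(H − s) = 257000 × (1744851.2 − 647) / (1744851.2 − 257000) = 257000 × 1744204.2 / 1487851.2 ≈ 301280 mm.
Depth of field = Df − Dn = 301280 − 224068 ≈ 77212 mm ≈ 77.2 m.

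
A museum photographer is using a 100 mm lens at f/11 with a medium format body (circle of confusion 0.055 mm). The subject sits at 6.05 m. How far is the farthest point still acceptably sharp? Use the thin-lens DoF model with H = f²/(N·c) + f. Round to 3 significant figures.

Hyperfocal distance H = f²/(N·c) + f = 100²/(11 × 0.055) + 100 = 10000/0.605 + 100 ≈ 16628.9 mm ≈ 16.63 m.
Far limit Df = s·(H − f)/(H − s) = 6050 × (16628.9 − 100) / (16628.9 − 6050) = 6050 × 16528.9 / 10578.9 ≈ 9452.8 mm ≈ 9.45 m.

9.45 m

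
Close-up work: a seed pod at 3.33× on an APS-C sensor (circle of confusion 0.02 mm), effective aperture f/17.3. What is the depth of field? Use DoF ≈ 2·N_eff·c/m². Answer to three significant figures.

At magnification m, DoF ≈ 2·N_eff·c/m² = 2 × 17.3 × 0.02 / 3.33² = 0.692 / 11.09 ≈ 0.0624 mm.

0.0624 mm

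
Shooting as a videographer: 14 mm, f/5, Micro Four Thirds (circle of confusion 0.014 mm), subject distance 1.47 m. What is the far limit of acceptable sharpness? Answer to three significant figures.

Hyperfocal distance H = f²/(N·c) + f = 14²/(5 × 0.014) + 14 = 196/0.07 + 14 ≈ 2814.0 mm ≈ 2.814 m.
Far limit Df = s·(H − f)/(H − s) = 1470 × (2814.0 − 14) / (2814.0 − 1470) = 1470 × 2800.0 / 1344.0 ≈ 3062.5 mm ≈ 3.06 m.

3.06 m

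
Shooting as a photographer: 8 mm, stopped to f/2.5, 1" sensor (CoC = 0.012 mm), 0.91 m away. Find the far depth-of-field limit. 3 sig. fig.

Hyperfocal distance H = f²/(N·c) + f = 8²/(2.5 × 0.012) + 8 = 64/0.03 + 8 ≈ 2141.3 mm ≈ 2.141 m.
Far limit Df = s·(H − f)/(H − s) = 910 × (2141.3 − 8) / (2141.3 − 910) = 910 × 2133.3 / 1231.3 ≈ 1576.6 mm ≈ 1.58 m.

1.58 m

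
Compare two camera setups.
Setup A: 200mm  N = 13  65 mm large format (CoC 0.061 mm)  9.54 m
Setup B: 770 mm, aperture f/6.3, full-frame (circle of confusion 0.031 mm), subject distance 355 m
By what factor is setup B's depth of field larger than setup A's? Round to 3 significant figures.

Setup A: H = 200²/(13×0.061) + 200 ≈ 50641.4 mm; DoF = Df − Dn = 11707.9 − 8049.5 ≈ 3658.4 mm.
Setup B: H = 770²/(6.3×0.031) + 770 ≈ 3036612.3 mm; DoF = Df − Dn = 401894 − 317906 ≈ 83988 mm.
Ratio = 83988 / 3658.4 ≈ 23.0.

23.0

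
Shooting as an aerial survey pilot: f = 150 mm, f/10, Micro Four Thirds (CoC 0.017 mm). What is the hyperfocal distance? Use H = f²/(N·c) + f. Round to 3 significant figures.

133 m

Hyperfocal distance H = f²/(N·c) + f = 150²/(10 × 0.017) + 150 = 22500/0.17 + 150 ≈ 132502.9 mm ≈ 133 m.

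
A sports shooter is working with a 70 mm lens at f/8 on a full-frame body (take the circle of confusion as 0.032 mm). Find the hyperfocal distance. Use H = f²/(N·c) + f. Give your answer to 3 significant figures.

Hyperfocal distance H = f²/(N·c) + f = 70²/(8 × 0.032) + 70 = 4900/0.256 + 70 ≈ 19210.6 mm ≈ 19.2 m.

19.2 m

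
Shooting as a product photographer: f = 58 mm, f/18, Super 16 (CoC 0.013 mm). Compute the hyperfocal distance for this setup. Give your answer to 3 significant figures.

Hyperfocal distance H = f²/(N·c) + f = 58²/(18 × 0.013) + 58 = 3364/0.234 + 58 ≈ 14434.1 mm ≈ 14.4 m.

14.4 m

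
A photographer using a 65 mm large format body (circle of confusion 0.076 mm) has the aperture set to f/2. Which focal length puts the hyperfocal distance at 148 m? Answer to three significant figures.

150 mm

From H = f²/(N·c) + f, with f ≪ H: f ≈ √(H·N·c) = √(148000 × 2 × 0.076) = √22496 ≈ 150.0 mm.
The +f correction barely moves this — solving exactly, f² + N·c·f − N·c·H = 0 ⇒ f = (−N·c + √((N·c)² + 4·N·c·H))/2 = (−0.152 + √89984)/2 ≈ 149.91 mm, so f ≈ 150 mm.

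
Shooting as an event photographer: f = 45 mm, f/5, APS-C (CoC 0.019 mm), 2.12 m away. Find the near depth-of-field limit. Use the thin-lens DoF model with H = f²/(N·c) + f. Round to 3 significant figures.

Hyperfocal distance H = f²/(N·c) + f = 45²/(5 × 0.019) + 45 = 2025/0.095 + 45 ≈ 21360.8 mm ≈ 21.36 m.
Near limit Dn = s·(H − f)/(H + s − 2f) = 2120 × (21360.8 − 45) / (21360.8 + 2120 − 2 × 45) = 2120 × 21315.8 / 23390.8 ≈ 1931.9 mm ≈ 1.93 m.

1.93 m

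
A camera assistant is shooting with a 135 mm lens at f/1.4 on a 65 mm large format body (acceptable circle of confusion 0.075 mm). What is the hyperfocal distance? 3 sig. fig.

174 m

Hyperfocal distance H = f²/(N·c) + f = 135²/(1.4 × 0.075) + 135 = 18225/0.105 + 135 ≈ 173706.4 mm ≈ 174 m.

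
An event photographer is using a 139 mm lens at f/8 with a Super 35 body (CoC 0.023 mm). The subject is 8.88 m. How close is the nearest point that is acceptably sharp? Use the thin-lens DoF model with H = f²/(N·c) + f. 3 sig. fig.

8.20 m

Hyperfocal distance H = f²/(N·c) + f = 139²/(8 × 0.023) + 139 = 19321/0.184 + 139 ≈ 105144.4 mm ≈ 105.1 m.
Near limit Dn = s·(H − f)/(H + s − 2f) = 8880 × (105144.4 − 139) / (105144.4 + 8880 − 2 × 139) = 8880 × 105005.4 / 113746.4 ≈ 8197.6 mm ≈ 8.20 m.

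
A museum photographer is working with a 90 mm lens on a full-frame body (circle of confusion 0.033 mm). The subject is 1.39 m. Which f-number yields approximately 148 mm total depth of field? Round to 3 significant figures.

Write h = H − f = f²/(N·c). The thin-lens limits are Dn = s·h/(h + (s−f)) and Df = s·h/(h − (s−f)), so DoF = Df − Dn = 2·s·(s−f)·h / (h² − (s−f)²).
That is a quadratic in h: DoF·h² − 2·s·(s−f)·h − DoF·(s−f)² = 0 ⇒ h = (s−f)·(s + √(s² + DoF²)) / DoF = 1300 × (1390 + √(1390² + 148²)) / 148 = 1300 × (1390 + 1397.86) / 148 ≈ 24488 mm.
Then N = f²/(c·h) = 90² / (0.033 × 24488) = 8100 / 808.10 ≈ 10.

f/10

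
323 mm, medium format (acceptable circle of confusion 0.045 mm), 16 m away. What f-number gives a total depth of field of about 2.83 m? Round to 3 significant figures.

f/13

Write h = H − f = f²/(N·c). The thin-lens limits are Dn = s·h/(h + (s−f)) and Df = s·h/(h − (s−f)), so DoF = Df − Dn = 2·s·(s−f)·h / (h² − (s−f)²).
That is a quadratic in h: DoF·h² − 2·s·(s−f)·h − DoF·(s−f)² = 0 ⇒ h = (s−f)·(s + √(s² + DoF²)) / DoF = 15677 × (16000 + √(16000² + 2830²)) / 2830 = 15677 × (16000 + 16248.4) / 2830 ≈ 178642 mm.
Then N = f²/(c·h) = 323² / (0.045 × 178642) = 104329 / 8038.9 ≈ 13.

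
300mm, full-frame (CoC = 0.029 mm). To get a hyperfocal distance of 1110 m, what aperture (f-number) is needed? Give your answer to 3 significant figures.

f/2.80

Rearrange H = f²/(N·c) + f for N: N = f² / ((H − f)·c).
N = 300² / ((1110000 − 300) × 0.029) = 90000 / 32181 ≈ 2.80.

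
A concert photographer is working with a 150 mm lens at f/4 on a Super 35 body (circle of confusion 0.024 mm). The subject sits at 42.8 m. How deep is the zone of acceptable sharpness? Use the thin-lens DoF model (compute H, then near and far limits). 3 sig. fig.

Hyperfocal distance H = f²/(N·c) + f = 150²/(4 × 0.024) + 150 = 22500/0.096 + 150 ≈ 234525.0 mm ≈ 234.5 m.
Near limit Dn = s·(H − f)/(H + s − 2f) = 42800 × (234525.0 − 150) / (234525.0 + 42800 − 2 × 150) = 42800 × 234375.0 / 277025.0 ≈ 36211 mm.
Far limit Df = s·(H − f)/(H − s) = 42800 × (234525.0 − 150) / (234525.0 − 42800) = 42800 × 234375.0 / 191725.0 ≈ 52321 mm.
Depth of field = Df − Dn = 52321 − 36211 ≈ 16110 mm ≈ 16.1 m.

16.1 m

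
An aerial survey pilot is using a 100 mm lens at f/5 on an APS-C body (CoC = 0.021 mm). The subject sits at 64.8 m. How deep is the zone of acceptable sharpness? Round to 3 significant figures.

Hyperfocal distance H = f²/(N·c) + f = 100²/(5 × 0.021) + 100 = 10000/0.105 + 100 ≈ 95338.1 mm ≈ 95.34 m.
Near limit Dn = s·(H − f)/(H + s − 2f) = 64800 × (95338.1 − 100) / (95338.1 + 64800 − 2 × 100) = 64800 × 95238.1 / 159938.1 ≈ 38586 mm.
Far limit Df = s·(H − f)/(H − s) = 64800 × (95338.1 − 100) / (95338.1 − 64800) = 64800 × 95238.1 / 30538.1 ≈ 202090 mm.
Depth of field = Df − Dn = 202090 − 38586 ≈ 163504 mm ≈ 164 m.

164 m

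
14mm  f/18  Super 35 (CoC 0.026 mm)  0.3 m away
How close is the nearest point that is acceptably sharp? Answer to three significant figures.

Hyperfocal distance H = f²/(N·c) + f = 14²/(18 × 0.026) + 14 = 196/0.468 + 14 ≈ 432.8 mm ≈ 0.433 m.
Near limit Dn = s·(H − f)/(H + s − 2f) = 300 × (432.8 − 14) / (432.8 + 300 − 2 × 14) = 300 × 418.8 / 704.8 ≈ 178.26 mm.

178 mm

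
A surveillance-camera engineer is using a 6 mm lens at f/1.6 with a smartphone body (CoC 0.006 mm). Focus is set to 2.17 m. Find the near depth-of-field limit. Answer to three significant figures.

Hyperfocal distance H = f²/(N·c) + f = 6²/(1.6 × 0.006) + 6 = 36/0.0096 + 6 ≈ 3756.0 mm ≈ 3.756 m.
Near limit Dn = s·(H − f)/(H + s − 2f) = 2170 × (3756.0 − 6) / (3756.0 + 2170 − 2 × 6) = 2170 × 3750.0 / 5914.0 ≈ 1376.0 mm ≈ 1.38 m.

1.38 m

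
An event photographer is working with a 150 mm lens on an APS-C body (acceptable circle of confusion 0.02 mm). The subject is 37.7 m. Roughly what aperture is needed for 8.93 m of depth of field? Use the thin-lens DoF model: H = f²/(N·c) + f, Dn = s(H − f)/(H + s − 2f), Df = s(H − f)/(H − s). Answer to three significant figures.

f/3.50

Write h = H − f = f²/(N·c). The thin-lens limits are Dn = s·h/(h + (s−f)) and Df = s·h/(h − (s−f)), so DoF = Df − Dn = 2·s·(s−f)·h / (h² − (s−f)²).
That is a quadratic in h: DoF·h² − 2·s·(s−f)·h − DoF·(s−f)² = 0 ⇒ h = (s−f)·(s + √(s² + DoF²)) / DoF = 37550 × (37700 + √(37700² + 8930²)) / 8930 = 37550 × (37700 + 38743.2) / 8930 ≈ 321438 mm.
Then N = f²/(c·h) = 150² / (0.02 × 321438) = 22500 / 6428.8 ≈ 3.50.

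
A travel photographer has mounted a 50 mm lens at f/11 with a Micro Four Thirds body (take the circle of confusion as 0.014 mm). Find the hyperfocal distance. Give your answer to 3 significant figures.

Hyperfocal distance H = f²/(N·c) + f = 50²/(11 × 0.014) + 50 = 2500/0.154 + 50 ≈ 16283.8 mm ≈ 16.3 m.

16.3 m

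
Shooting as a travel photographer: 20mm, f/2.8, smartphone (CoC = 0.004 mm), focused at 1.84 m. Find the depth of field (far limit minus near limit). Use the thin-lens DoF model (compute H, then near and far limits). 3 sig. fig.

188 mm

Hyperfocal distance H = f²/(N·c) + f = 20²/(2.8 × 0.004) + 20 = 400/0.0112 + 20 ≈ 35734.3 mm ≈ 35.73 m.
Near limit Dn = s·(H − f)/(H + s − 2f) = 1840 × (35734.3 − 20) / (35734.3 + 1840 − 2 × 20) = 1840 × 35714.3 / 37534.3 ≈ 1750.78 mm.
Far limit Df = s·(H − f)/(H − s) = 1840 × (35734.3 − 20) / (35734.3 − 1840) = 1840 × 35714.3 / 33894.3 ≈ 1938.80 mm.
Depth of field = Df − Dn = 1938.80 − 1750.78 ≈ 188.02 mm.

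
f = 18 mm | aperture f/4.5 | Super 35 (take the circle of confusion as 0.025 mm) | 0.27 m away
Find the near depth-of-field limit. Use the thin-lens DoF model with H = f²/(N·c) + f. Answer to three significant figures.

248 mm

Hyperfocal distance H = f²/(N·c) + f = 18²/(4.5 × 0.025) + 18 = 324/0.1125 + 18 ≈ 2898.0 mm ≈ 2.898 m.
Near limit Dn = s·(H − f)/(H + s − 2f) = 270 × (2898.0 − 18) / (2898.0 + 270 − 2 × 18) = 270 × 2880.0 / 3132.0 ≈ 248.28 mm.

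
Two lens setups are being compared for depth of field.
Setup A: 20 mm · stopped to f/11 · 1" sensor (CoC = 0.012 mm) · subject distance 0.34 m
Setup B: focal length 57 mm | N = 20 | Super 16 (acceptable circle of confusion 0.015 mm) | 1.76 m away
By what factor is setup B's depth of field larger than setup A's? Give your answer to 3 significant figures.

Setup A: H = 20²/(11×0.012) + 20 ≈ 3050.3 mm; DoF = Df − Dn = 380.143 − 307.525 ≈ 72.618 mm.
Setup B: H = 57²/(20×0.015) + 57 ≈ 10887.0 mm; DoF = Df − Dn = 2088.40 − 1520.85 ≈ 567.55 mm.
Ratio = 567.55 / 72.618 ≈ 7.82.

7.82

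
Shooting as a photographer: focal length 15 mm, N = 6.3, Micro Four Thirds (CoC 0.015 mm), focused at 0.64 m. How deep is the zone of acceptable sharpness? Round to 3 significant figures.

Hyperfocal distance H = f²/(N·c) + f = 15²/(6.3 × 0.015) + 15 = 225/0.0945 + 15 ≈ 2396.0 mm ≈ 2.396 m.
Near limit Dn = s·(H − f)/(H + s − 2f) = 640 × (2396.0 − 15) / (2396.0 + 640 − 2 × 15) = 640 × 2381.0 / 3006.0 ≈ 506.93 mm.
Far limit Df = s·(H − f)/(H − s) = 640 × (2396.0 − 15) / (2396.0 − 640) = 640 × 2381.0 / 1756.0 ≈ 867.80 mm.
Depth of field = Df − Dn = 867.80 − 506.93 ≈ 360.87 mm.

361 mm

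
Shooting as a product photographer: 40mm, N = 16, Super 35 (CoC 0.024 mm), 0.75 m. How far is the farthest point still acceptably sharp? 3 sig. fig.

Hyperfocal distance H = f²/(N·c) + f = 40²/(16 × 0.024) + 40 = 1600/0.384 + 40 ≈ 4206.7 mm ≈ 4.207 m.
Far limit Df = s·(H − f)/(H − s) = 750 × (4206.7 − 40) / (4206.7 − 750) = 750 × 4166.7 / 3456.7 ≈ 904.05 mm ≈ 0.904 m.

0.904 m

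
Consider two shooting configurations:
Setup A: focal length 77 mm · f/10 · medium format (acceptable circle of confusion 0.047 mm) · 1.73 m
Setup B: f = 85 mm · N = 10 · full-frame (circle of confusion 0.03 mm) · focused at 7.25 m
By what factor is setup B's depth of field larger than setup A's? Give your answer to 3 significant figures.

Setup A: H = 77²/(10×0.047) + 77 ≈ 12691.9 mm; DoF = Df − Dn = 1990.88 − 1529.57 ≈ 461.31 mm.
Setup B: H = 85²/(10×0.03) + 85 ≈ 24168.3 mm; DoF = Df − Dn = 10320.4 − 5587.6 ≈ 4732.8 mm.
Ratio = 4732.8 / 461.31 ≈ 10.3.

10.3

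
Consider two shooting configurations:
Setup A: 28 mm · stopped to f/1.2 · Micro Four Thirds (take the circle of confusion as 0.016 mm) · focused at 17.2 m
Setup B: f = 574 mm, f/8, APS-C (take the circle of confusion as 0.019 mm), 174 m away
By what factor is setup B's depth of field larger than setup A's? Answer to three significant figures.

Setup A: H = 28²/(1.2×0.016) + 28 ≈ 40861.3 mm; DoF = Df − Dn = 29683 − 12108 ≈ 17575 mm.
Setup B: H = 574²/(8×0.019) + 574 ≈ 2168179.3 mm; DoF = Df − Dn = 189132 − 161110 ≈ 28022 mm.
Ratio = 28022 / 17575 ≈ 1.59.

1.59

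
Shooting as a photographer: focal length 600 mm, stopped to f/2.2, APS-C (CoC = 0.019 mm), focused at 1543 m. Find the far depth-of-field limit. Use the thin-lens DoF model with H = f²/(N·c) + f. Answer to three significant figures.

Hyperfocal distance H = f²/(N·c) + f = 600²/(2.2 × 0.019) + 600 = 360000/0.0418 + 600 ≈ 8613040.2 mm ≈ 8613 m.
Far limit Df = s·(H − f)/(H − s) = 1543000 × (8613040.2 − 600) / (8613040.2 − 1543000) = 1543000 × 8612440.2 / 7070040.2 ≈ 1879621 mm ≈ 1880 m.

1880 m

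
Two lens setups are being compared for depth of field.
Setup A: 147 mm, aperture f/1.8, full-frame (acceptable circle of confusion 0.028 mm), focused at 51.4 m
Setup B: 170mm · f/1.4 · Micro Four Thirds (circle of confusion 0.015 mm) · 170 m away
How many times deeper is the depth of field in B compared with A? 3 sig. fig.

3.42

Setup A: H = 147²/(1.8×0.028) + 147 ≈ 428897.0 mm; DoF = Df − Dn = 58379 − 45912 ≈ 12467 mm.
Setup B: H = 170²/(1.4×0.015) + 170 ≈ 1376360.5 mm; DoF = Df − Dn = 193932 − 151326 ≈ 42606 mm.
Ratio = 42606 / 12467 ≈ 3.42.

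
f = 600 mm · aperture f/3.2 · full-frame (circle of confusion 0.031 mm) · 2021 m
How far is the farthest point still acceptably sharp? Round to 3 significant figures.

4560 m

Hyperfocal distance H = f²/(N·c) + f = 600²/(3.2 × 0.031) + 600 = 360000/0.0992 + 600 ≈ 3629632.3 mm ≈ 3630 m.
Far limit Df = s·(H − f)/(H − s) = 2021000 × (3629632.3 − 600) / (3629632.3 − 2021000) = 2021000 × 3629032.3 / 1608632.3 ≈ 4559323 mm ≈ 4560 m.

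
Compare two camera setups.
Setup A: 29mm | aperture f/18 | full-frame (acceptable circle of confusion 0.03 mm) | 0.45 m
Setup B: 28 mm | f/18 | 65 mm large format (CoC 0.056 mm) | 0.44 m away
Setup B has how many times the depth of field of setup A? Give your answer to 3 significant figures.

2.47

Setup A: H = 29²/(18×0.03) + 29 ≈ 1586.4 mm; DoF = Df − Dn = 616.71 − 354.24 ≈ 262.47 mm.
Setup B: H = 28²/(18×0.056) + 28 ≈ 805.8 mm; DoF = Df − Dn = 935.60 − 287.64 ≈ 647.96 mm.
Ratio = 647.96 / 262.47 ≈ 2.47.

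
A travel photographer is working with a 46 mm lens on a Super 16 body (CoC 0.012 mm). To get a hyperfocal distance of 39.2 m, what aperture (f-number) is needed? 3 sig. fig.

f/4.50

Rearrange H = f²/(N·c) + f for N: N = f² / ((H − f)·c).
N = 46² / ((39200 − 46) × 0.012) = 2116 / 469.8 ≈ 4.50.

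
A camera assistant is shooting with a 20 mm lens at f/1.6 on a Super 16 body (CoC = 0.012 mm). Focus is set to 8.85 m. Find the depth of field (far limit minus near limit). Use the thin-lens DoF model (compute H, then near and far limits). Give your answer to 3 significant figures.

9.14 m

Hyperfocal distance H = f²/(N·c) + f = 20²/(1.6 × 0.012) + 20 = 400/0.0192 + 20 ≈ 20853.3 mm ≈ 20.85 m.
Near limit Dn = s·(H − f)/(H + s − 2f) = 8850 × (20853.3 − 20) / (20853.3 + 8850 − 2 × 20) = 8850 × 20833.3 / 29663.3 ≈ 6215.6 mm.
Far limit Df = s·(H − f)/(H − s) = 8850 × (20853.3 − 20) / (20853.3 − 8850) = 8850 × 20833.3 / 12003.3 ≈ 15360.3 mm.
Depth of field = Df − Dn = 15360.3 − 6215.6 ≈ 9144.7 mm ≈ 9.14 m.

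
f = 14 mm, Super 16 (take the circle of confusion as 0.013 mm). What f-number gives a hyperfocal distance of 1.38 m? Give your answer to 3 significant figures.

f/11

Rearrange H = f²/(N·c) + f for N: N = f² / ((H − f)·c).
N = 14² / ((1380 − 14) × 0.013) = 196 / 17.76 ≈ 11.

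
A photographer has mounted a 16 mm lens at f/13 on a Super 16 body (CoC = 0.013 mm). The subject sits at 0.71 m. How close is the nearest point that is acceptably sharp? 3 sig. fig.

Hyperfocal distance H = f²/(N·c) + f = 16²/(13 × 0.013) + 16 = 256/0.169 + 16 ≈ 1530.8 mm ≈ 1.531 m.
Near limit Dn = s·(H − f)/(H + s − 2f) = 710 × (1530.8 − 16) / (1530.8 + 710 − 2 × 16) = 710 × 1514.8 / 2208.8 ≈ 486.92 mm.

487 mm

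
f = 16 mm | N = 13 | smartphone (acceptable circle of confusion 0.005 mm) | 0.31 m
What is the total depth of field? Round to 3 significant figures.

Hyperfocal distance H = f²/(N·c) + f = 16²/(13 × 0.005) + 16 = 256/0.065 + 16 ≈ 3954.5 mm ≈ 3.954 m.
Near limit Dn = s·(H − f)/(H + s − 2f) = 310 × (3954.5 − 16) / (3954.5 + 310 − 2 × 16) = 310 × 3938.5 / 4232.5 ≈ 288.466 mm.
Far limit Df = s·(H − f)/(H − s) = 310 × (3954.5 − 16) / (3954.5 − 310) = 310 × 3938.5 / 3644.5 ≈ 335.008 mm.
Depth of field = Df − Dn = 335.008 − 288.466 ≈ 46.542 mm.

46.5 mm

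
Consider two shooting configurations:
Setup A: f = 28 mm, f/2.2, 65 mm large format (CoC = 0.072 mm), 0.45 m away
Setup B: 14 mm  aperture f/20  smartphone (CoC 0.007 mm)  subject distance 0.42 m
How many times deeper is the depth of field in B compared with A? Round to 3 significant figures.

3.44

Setup A: H = 28²/(2.2×0.072) + 28 ≈ 4977.5 mm; DoF = Df − Dn = 491.944 − 414.647 ≈ 77.297 mm.
Setup B: H = 14²/(20×0.007) + 14 ≈ 1414.0 mm; DoF = Df − Dn = 591.55 − 325.58 ≈ 265.97 mm.
Ratio = 265.97 / 77.297 ≈ 3.44.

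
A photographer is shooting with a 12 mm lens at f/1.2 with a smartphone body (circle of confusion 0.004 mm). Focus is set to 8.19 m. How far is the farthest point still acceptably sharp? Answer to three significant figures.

11.3 m

Hyperfocal distance H = f²/(N·c) + f = 12²/(1.2 × 0.004) + 12 = 144/0.0048 + 12 ≈ 30012.0 mm ≈ 30.01 m.
Far limit Df = s·(H − f)/(H − s) = 8190 × (30012.0 − 12) / (30012.0 − 8190) = 8190 × 30000.0 / 21822.0 ≈ 11259 mm ≈ 11.3 m.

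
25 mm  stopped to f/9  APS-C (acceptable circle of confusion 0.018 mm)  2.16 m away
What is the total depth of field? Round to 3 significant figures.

Hyperfocal distance H = f²/(N·c) + f = 25²/(9 × 0.018) + 25 = 625/0.162 + 25 ≈ 3883.0 mm ≈ 3.883 m.
Near limit Dn = s·(H − f)/(H + s − 2f) = 2160 × (3883.0 − 25) / (3883.0 + 2160 − 2 × 25) = 2160 × 3858.0 / 5993.0 ≈ 1390.5 mm.
Far limit Df = s·(H − f)/(H − s) = 2160 × (3883.0 − 25) / (3883.0 − 2160) = 2160 × 3858.0 / 1723.0 ≈ 4836.5 mm.
Depth of field = Df − Dn = 4836.5 − 1390.5 ≈ 3446.0 mm ≈ 3.45 m.

3.45 m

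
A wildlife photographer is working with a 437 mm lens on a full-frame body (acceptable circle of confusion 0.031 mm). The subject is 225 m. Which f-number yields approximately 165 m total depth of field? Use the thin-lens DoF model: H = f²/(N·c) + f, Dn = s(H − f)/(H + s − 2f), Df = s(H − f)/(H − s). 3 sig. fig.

f/8.98

Write h = H − f = f²/(N·c). The thin-lens limits are Dn = s·h/(h + (s−f)) and Df = s·h/(h − (s−f)), so DoF = Df − Dn = 2·s·(s−f)·h / (h² − (s−f)²).
That is a quadratic in h: DoF·h² − 2·s·(s−f)·h − DoF·(s−f)² = 0 ⇒ h = (s−f)·(s + √(s² + DoF²)) / DoF = 224563 × (225000 + √(225000² + 165000²)) / 165000 = 224563 × (225000 + 279016) / 165000 ≈ 685960 mm.
Then N = f²/(c·h) = 437² / (0.031 × 685960) = 190969 / 21265 ≈ 8.98.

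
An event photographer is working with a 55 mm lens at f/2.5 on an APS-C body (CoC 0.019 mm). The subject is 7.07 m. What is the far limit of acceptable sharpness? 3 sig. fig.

7.95 m

Hyperfocal distance H = f²/(N·c) + f = 55²/(2.5 × 0.019) + 55 = 3025/0.0475 + 55 ≈ 63739.2 mm ≈ 63.74 m.
Far limit Df = s·(H − f)/(H − s) = 7070 × (63739.2 − 55) / (63739.2 − 7070) = 7070 × 63684.2 / 56669.2 ≈ 7945.2 mm ≈ 7.95 m.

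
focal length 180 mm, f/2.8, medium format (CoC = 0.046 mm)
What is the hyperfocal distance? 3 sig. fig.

252 m

Hyperfocal distance H = f²/(N·c) + f = 180²/(2.8 × 0.046) + 180 = 32400/0.1288 + 180 ≈ 251732.8 mm ≈ 252 m.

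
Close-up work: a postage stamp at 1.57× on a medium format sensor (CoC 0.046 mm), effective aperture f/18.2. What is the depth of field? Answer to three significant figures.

At magnification m, DoF ≈ 2·N_eff·c/m² = 2 × 18.2 × 0.046 / 1.57² = 1.674 / 2.465 ≈ 0.679 mm.

0.679 mm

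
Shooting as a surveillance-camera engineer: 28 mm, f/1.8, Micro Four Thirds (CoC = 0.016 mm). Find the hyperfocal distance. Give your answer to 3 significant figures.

Hyperfocal distance H = f²/(N·c) + f = 28²/(1.8 × 0.016) + 28 = 784/0.0288 + 28 ≈ 27250.2 mm ≈ 27.3 m.

27.3 m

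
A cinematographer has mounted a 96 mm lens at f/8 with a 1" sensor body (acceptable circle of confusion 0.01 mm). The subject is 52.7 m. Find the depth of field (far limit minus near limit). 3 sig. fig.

60.8 m

Hyperfocal distance H = f²/(N·c) + f = 96²/(8 × 0.01) + 96 = 9216/0.08 + 96 ≈ 115296.0 mm ≈ 115.3 m.
Near limit Dn = s·(H − f)/(H + s − 2f) = 52700 × (115296.0 − 96) / (115296.0 + 52700 − 2 × 96) = 52700 × 115200.0 / 167804.0 ≈ 36179 mm.
Far limit Df = s·(H − f)/(H − s) = 52700 × (115296.0 − 96) / (115296.0 − 52700) = 52700 × 115200.0 / 62596.0 ≈ 96988 mm.
Depth of field = Df − Dn = 96988 − 36179 ≈ 60809 mm ≈ 60.8 m.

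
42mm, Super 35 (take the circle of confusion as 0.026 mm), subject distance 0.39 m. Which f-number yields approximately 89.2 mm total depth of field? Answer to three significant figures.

f/22

Write h = H − f = f²/(N·c). The thin-lens limits are Dn = s·h/(h + (s−f)) and Df = s·h/(h − (s−f)), so DoF = Df − Dn = 2·s·(s−f)·h / (h² − (s−f)²).
That is a quadratic in h: DoF·h² − 2·s·(s−f)·h − DoF·(s−f)² = 0 ⇒ h = (s−f)·(s + √(s² + DoF²)) / DoF = 348 × (390 + √(390² + 89.2²)) / 89.2 = 348 × (390 + 400.071) / 89.2 ≈ 3082.3 mm.
Then N = f²/(c·h) = 42² / (0.026 × 3082.3) = 1764 / 80.141 ≈ 22.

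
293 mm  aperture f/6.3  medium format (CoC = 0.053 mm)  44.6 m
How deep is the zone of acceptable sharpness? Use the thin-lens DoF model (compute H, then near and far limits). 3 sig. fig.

15.8 m

Hyperfocal distance H = f²/(N·c) + f = 293²/(6.3 × 0.053) + 293 = 85849/0.3339 + 293 ≈ 257402.9 mm ≈ 257.4 m.
Near limit Dn = s·(H − f)/(H + s − 2f) = 44600 × (257402.9 − 293) / (257402.9 + 44600 − 2 × 293) = 44600 × 257109.9 / 301416.9 ≈ 38044 mm.
Far limit Df = s·(H − f)/(H − s) = 44600 × (257402.9 − 293) / (257402.9 − 44600) = 44600 × 257109.9 / 212802.9 ≈ 53886 mm.
Depth of field = Df − Dn = 53886 − 38044 ≈ 15842 mm ≈ 15.8 m.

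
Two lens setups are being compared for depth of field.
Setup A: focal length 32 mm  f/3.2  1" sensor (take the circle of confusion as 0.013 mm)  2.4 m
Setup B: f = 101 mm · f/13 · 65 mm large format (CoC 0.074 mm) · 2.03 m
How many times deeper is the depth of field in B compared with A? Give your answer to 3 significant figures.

1.64

Setup A: H = 32²/(3.2×0.013) + 32 ≈ 24647.4 mm; DoF = Df − Dn = 2655.45 − 2189.38 ≈ 466.07 mm.
Setup B: H = 101²/(13×0.074) + 101 ≈ 10705.0 mm; DoF = Df − Dn = 2481.40 − 1717.55 ≈ 763.85 mm.
Ratio = 763.85 / 466.07 ≈ 1.64.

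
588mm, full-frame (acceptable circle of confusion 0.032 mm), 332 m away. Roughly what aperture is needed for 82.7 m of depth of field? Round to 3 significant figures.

Write h = H − f = f²/(N·c). The thin-lens limits are Dn = s·h/(h + (s−f)) and Df = s·h/(h − (s−f)), so DoF = Df − Dn = 2·s·(s−f)·h / (h² − (s−f)²).
That is a quadratic in h: DoF·h² − 2·s·(s−f)·h − DoF·(s−f)² = 0 ⇒ h = (s−f)·(s + √(s² + DoF²)) / DoF = 331412 × (332000 + √(332000² + 82700²)) / 82700 = 331412 × (332000 + 342145) / 82700 ≈ 2701569 mm.
Then N = f²/(c·h) = 588² / (0.032 × 2701569) = 345744 / 86450 ≈ 4.

f/4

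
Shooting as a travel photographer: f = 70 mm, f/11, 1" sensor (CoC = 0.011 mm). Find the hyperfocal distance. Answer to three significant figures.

40.6 m

Hyperfocal distance H = f²/(N·c) + f = 70²/(11 × 0.011) + 70 = 4900/0.121 + 70 ≈ 40565.9 mm ≈ 40.6 m.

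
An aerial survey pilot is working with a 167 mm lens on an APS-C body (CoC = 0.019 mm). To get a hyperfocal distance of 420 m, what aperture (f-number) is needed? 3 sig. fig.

Rearrange H = f²/(N·c) + f for N: N = f² / ((H − f)·c).
N = 167² / ((420000 − 167) × 0.019) = 27889 / 7977 ≈ 3.50.

f/3.50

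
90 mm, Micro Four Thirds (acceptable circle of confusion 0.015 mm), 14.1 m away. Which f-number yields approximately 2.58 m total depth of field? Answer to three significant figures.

Write h = H − f = f²/(N·c). The thin-lens limits are Dn = s·h/(h + (s−f)) and Df = s·h/(h − (s−f)), so DoF = Df − Dn = 2·s·(s−f)·h / (h² − (s−f)²).
That is a quadratic in h: DoF·h² − 2·s·(s−f)·h − DoF·(s−f)² = 0 ⇒ h = (s−f)·(s + √(s² + DoF²)) / DoF = 14010 × (14100 + √(14100² + 2580²)) / 2580 = 14010 × (14100 + 14334.1) / 2580 ≈ 154404 mm.
Then N = f²/(c·h) = 90² / (0.015 × 154404) = 8100 / 2316.1 ≈ 3.50.

f/3.50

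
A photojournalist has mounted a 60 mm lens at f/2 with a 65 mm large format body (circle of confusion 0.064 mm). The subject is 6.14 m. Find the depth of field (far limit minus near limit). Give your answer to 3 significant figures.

Hyperfocal distance H = f²/(N·c) + f = 60²/(2 × 0.064) + 60 = 3600/0.128 + 60 ≈ 28185.0 mm ≈ 28.18 m.
Near limit Dn = s·(H − f)/(H + s − 2f) = 6140 × (28185.0 − 60) / (28185.0 + 6140 − 2 × 60) = 6140 × 28125.0 / 34205.0 ≈ 5048.6 mm.
Far limit Df = s·(H − f)/(H − s) = 6140 × (28185.0 − 60) / (28185.0 − 6140) = 6140 × 28125.0 / 22045.0 ≈ 7833.4 mm.
Depth of field = Df − Dn = 7833.4 − 5048.6 ≈ 2784.8 mm ≈ 2.78 m.

2.78 m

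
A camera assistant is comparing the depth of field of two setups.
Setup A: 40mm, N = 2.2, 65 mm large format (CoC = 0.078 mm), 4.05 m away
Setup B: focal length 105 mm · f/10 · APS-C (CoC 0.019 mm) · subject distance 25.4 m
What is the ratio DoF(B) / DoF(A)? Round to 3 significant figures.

Setup A: H = 40²/(2.2×0.078) + 40 ≈ 9364.0 mm; DoF = Df − Dn = 7106.2 − 2832.0 ≈ 4274.2 mm.
Setup B: H = 105²/(10×0.019) + 105 ≈ 58131.3 mm; DoF = Df − Dn = 45029 − 17689 ≈ 27340 mm.
Ratio = 27340 / 4274.2 ≈ 6.40.

6.40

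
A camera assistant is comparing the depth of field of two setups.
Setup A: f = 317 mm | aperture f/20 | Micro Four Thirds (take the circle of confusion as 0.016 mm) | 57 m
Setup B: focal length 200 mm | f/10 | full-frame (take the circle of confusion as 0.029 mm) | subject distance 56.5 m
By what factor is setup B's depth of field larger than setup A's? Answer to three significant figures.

Setup A: H = 317²/(20×0.016) + 317 ≈ 314345.1 mm; DoF = Df − Dn = 69555 − 48285 ≈ 21270 mm.
Setup B: H = 200²/(10×0.029) + 200 ≈ 138131.0 mm; DoF = Df − Dn = 95467 − 40123 ≈ 55344 mm.
Ratio = 55344 / 21270 ≈ 2.60.

2.60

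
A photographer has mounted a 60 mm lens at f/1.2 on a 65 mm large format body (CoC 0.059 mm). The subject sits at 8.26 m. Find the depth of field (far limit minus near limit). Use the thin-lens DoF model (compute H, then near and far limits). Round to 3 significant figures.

Hyperfocal distance H = f²/(N·c) + f = 60²/(1.2 × 0.059) + 60 = 3600/0.0708 + 60 ≈ 50907.5 mm ≈ 50.91 m.
Near limit Dn = s·(H − f)/(H + s − 2f) = 8260 × (50907.5 − 60) / (50907.5 + 8260 − 2 × 60) = 8260 × 50847.5 / 59047.5 ≈ 7112.9 mm.
Far limit Df = s·(H − f)/(H − s) = 8260 × (50907.5 − 60) / (50907.5 − 8260) = 8260 × 50847.5 / 42647.5 ≈ 9848.2 mm.
Depth of field = Df − Dn = 9848.2 − 7112.9 ≈ 2735.3 mm ≈ 2.74 m.

2.74 m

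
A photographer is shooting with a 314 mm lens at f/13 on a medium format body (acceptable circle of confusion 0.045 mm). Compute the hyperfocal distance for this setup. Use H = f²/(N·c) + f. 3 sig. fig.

169 m

Hyperfocal distance H = f²/(N·c) + f = 314²/(13 × 0.045) + 314 = 98596/0.585 + 314 ≈ 168854.2 mm ≈ 169 m.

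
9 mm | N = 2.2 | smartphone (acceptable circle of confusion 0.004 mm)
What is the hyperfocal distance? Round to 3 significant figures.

9.21 m

Hyperfocal distance H = f²/(N·c) + f = 9²/(2.2 × 0.004) + 9 = 81/0.0088 + 9 ≈ 9213.5 mm ≈ 9.21 m.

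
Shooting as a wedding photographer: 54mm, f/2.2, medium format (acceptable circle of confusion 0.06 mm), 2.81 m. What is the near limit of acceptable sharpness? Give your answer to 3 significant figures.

2.50 m

Hyperfocal distance H = f²/(N·c) + f = 54²/(2.2 × 0.06) + 54 = 2916/0.132 + 54 ≈ 22144.9 mm ≈ 22.14 m.
Near limit Dn = s·(H − f)/(H + s − 2f) = 2810 × (22144.9 − 54) / (22144.9 + 2810 − 2 × 54) = 2810 × 22090.9 / 24846.9 ≈ 2498.3 mm ≈ 2.50 m.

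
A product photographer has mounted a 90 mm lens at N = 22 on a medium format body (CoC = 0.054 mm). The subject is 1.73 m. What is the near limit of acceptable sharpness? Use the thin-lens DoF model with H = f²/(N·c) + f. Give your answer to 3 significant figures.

Hyperfocal distance H = f²/(N·c) + f = 90²/(22 × 0.054) + 90 = 8100/1.188 + 90 ≈ 6908.2 mm ≈ 6.908 m.
Near limit Dn = s·(H − f)/(H + s − 2f) = 1730 × (6908.2 − 90) / (6908.2 + 1730 − 2 × 90) = 1730 × 6818.2 / 8458.2 ≈ 1394.6 mm ≈ 1.39 m.

1.39 m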